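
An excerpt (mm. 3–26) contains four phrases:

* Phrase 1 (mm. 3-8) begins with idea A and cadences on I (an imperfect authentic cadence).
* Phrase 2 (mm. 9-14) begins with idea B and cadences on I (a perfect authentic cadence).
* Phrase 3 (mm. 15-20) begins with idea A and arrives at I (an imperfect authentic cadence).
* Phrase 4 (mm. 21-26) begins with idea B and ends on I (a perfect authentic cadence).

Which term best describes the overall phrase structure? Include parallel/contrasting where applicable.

repeated period

The cadence pattern IAC–PAC–IAC–PAC is weak–strong twice, and phrases 3–4 restate phrases 1–2: a period heard twice, not a double period (which would end weakly at phrase 2).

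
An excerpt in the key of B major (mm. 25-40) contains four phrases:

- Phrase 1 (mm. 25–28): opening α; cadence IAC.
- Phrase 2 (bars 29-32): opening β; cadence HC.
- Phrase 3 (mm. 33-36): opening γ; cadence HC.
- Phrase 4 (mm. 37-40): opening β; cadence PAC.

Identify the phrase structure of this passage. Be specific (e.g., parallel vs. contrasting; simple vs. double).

contrasting double period

Four phrases in two halves: the first half (mm. 25-32) ends with a half cadence, the second (bars 33–40) with a perfect authentic cadence — a large antecedent–consequent pair, i.e. a double period.
Phrase 3 begins with different material from phrase 1, making it contrasting.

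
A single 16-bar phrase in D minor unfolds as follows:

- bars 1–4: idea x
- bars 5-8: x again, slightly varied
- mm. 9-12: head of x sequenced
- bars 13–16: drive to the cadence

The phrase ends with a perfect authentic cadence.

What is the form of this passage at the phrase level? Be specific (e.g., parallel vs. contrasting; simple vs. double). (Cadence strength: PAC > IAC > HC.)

Basic idea (mm. 1–4) + its repetition (measures 5–8) form the presentation; fragmentation and cadence (mm. 9–16) form the continuation — the 16-bar whole is a sentence.

sentence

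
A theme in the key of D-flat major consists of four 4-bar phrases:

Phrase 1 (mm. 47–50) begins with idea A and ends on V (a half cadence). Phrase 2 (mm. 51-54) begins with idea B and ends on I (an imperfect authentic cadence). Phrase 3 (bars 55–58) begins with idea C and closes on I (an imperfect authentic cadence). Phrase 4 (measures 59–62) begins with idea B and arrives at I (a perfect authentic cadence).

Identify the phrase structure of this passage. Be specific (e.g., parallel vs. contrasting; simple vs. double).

Four phrases in two halves: the first half (measures 47–54) ends with an imperfect authentic cadence, the second (bars 55–62) with a perfect authentic cadence — a large antecedent–consequent pair, i.e. a double period.
Phrase 3 begins with different material from phrase 1, making it contrasting.

contrasting double period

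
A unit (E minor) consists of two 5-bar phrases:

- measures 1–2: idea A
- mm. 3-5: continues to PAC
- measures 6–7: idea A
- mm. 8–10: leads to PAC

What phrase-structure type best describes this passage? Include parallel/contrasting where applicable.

Both phrases have the same opening (A) and the same cadence (perfect authentic cadence): the second is a restatement, not a consequent, so this is a repeated phrase rather than a period.

repeated phrase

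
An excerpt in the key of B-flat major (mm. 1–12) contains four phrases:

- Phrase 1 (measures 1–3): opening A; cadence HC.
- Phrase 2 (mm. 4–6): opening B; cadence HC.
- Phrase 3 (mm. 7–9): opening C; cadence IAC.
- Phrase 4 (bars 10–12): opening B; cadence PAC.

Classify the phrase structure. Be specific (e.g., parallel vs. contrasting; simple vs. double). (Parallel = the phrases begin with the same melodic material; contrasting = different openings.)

Four phrases in two halves: the first half (bars 1-6) ends with a half cadence, the second (mm. 7–12) with a perfect authentic cadence — a large antecedent–consequent pair, i.e. a double period.
Phrase 3 begins with different material from phrase 1, making it contrasting.

contrasting double period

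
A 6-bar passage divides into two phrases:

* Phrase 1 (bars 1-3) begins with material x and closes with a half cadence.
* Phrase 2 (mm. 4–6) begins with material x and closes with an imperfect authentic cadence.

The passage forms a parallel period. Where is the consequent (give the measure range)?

measures 4–6

The antecedent is the phrase ending with the weaker cadence (half cadence, phrase 1) and the consequent the one ending more conclusively (imperfect authentic cadence, phrase 2); the consequent is bars 4–6.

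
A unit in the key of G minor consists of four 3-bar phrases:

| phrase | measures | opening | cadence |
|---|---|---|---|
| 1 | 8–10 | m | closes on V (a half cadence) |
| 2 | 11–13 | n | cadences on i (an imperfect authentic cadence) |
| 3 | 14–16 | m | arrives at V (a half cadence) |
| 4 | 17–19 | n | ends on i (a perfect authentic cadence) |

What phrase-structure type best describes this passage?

parallel double period

Four phrases in two halves: the first half (mm. 8–13) ends with an imperfect authentic cadence, the second (bars 14–19) with a perfect authentic cadence — a large antecedent–consequent pair, i.e. a double period.
Phrase 3 begins with the same material as phrase 1, making it parallel.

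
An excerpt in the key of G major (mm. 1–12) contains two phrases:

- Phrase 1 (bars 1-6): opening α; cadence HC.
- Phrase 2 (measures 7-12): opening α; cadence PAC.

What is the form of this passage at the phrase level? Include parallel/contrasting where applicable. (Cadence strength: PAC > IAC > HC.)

parallel period

Phrase 1 ends with a half cadence (weaker) and phrase 2 with a perfect authentic cadence (stronger): antecedent + consequent = a period.
The two phrases open with the same material (α / α), so the period is parallel.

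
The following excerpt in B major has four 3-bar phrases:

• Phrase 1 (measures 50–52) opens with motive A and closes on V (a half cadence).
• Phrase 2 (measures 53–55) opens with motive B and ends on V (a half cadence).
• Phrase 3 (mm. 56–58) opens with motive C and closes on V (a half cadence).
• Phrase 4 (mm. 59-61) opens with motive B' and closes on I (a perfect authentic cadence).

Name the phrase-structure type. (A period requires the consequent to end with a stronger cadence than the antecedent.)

contrasting double period

Four phrases in two halves: the first half (bars 50–55) ends with a half cadence, the second (bars 56–61) with a perfect authentic cadence — a large antecedent–consequent pair, i.e. a double period.
Phrase 3 begins with different material from phrase 1, making it contrasting.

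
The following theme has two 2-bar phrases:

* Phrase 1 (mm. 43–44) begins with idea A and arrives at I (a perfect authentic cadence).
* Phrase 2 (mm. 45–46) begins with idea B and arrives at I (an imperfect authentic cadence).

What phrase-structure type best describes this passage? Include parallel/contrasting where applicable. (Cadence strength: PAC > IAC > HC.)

phrase group

The second phrase closes with an imperfect authentic cadence, which is not stronger than the first phrase's perfect authentic cadence; without a weak→strong cadential pair there is no antecedent–consequent relationship, so this is a phrase group rather than a period.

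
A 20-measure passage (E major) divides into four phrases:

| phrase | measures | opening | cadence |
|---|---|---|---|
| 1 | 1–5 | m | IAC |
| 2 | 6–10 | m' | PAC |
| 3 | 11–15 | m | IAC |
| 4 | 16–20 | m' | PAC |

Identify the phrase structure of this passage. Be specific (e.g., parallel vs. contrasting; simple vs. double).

repeated period

The cadence pattern IAC–PAC–IAC–PAC is weak–strong twice, and phrases 3–4 restate phrases 1–2: a period heard twice, not a double period (which would end weakly at phrase 2).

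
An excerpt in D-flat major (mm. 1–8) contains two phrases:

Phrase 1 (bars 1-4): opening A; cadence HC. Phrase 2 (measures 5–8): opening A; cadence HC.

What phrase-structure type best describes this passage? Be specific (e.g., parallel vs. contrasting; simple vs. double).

repeated phrase

Both phrases have the same opening (A) and the same cadence (half cadence): the second is a restatement, not a consequent, so this is a repeated phrase rather than a period.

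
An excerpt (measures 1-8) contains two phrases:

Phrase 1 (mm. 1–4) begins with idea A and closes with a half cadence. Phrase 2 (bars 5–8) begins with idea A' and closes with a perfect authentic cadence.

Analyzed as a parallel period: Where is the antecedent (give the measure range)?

The antecedent is the phrase ending with the weaker cadence (half cadence, phrase 1) and the consequent the one ending more conclusively (perfect authentic cadence, phrase 2); the antecedent is bars 1–4.

measures 1–4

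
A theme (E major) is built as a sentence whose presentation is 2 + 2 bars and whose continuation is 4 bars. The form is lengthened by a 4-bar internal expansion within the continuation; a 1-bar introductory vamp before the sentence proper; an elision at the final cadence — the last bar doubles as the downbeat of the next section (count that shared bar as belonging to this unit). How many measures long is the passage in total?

Basic sentence: 2 + 2 + 4 = 8 bars.
8 (basic form) + 4 (internal expansion) + 1 (introduction) = 13.
The elision shares a bar with the next section but does not change this unit's count.

13 measures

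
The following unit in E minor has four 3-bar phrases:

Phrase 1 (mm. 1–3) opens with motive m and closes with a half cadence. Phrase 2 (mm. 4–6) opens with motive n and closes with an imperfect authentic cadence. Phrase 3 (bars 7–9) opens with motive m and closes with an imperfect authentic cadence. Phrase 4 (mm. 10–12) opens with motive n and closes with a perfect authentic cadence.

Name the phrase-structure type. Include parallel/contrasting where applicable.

parallel double period

Four phrases in two halves: the first half (mm. 1–6) ends with an imperfect authentic cadence, the second (mm. 7–12) with a perfect authentic cadence — a large antecedent–consequent pair, i.e. a double period.
Phrase 3 begins with the same material as phrase 1, making it parallel.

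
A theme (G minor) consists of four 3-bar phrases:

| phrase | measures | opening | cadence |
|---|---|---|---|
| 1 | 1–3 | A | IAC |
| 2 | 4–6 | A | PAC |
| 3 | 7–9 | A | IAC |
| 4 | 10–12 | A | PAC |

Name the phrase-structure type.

repeated period

The cadence pattern IAC–PAC–IAC–PAC is weak–strong twice, and phrases 3–4 restate phrases 1–2: a period heard twice, not a double period (which would end weakly at phrase 2).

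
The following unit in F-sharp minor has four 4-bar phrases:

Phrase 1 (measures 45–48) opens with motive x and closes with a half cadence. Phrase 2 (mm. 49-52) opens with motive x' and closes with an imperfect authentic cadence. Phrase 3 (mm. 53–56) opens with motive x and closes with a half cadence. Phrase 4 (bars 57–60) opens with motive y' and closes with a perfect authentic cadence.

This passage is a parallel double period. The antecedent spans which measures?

measures 45–52

In a double period the four phrases pair into a large antecedent (phrases 1–2, ending imperfect authentic cadence) and a large consequent (phrases 3–4, ending perfect authentic cadence). The antecedent spans mm. 45–52.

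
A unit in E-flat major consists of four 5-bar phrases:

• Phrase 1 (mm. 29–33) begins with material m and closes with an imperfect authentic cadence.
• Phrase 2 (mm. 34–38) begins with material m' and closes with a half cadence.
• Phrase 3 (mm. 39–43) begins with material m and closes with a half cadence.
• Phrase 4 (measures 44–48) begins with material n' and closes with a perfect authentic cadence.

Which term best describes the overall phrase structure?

Four phrases in two halves: the first half (measures 29–38) ends with a half cadence, the second (mm. 39–48) with a perfect authentic cadence — a large antecedent–consequent pair, i.e. a double period.
Phrase 3 begins with the same material as phrase 1, making it parallel.

parallel double period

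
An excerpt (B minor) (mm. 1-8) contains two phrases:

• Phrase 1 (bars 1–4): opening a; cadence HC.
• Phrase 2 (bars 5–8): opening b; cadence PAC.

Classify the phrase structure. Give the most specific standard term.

contrasting period

Phrase 1 ends with a half cadence (weaker) and phrase 2 with a perfect authentic cadence (stronger): antecedent + consequent = a period.
The two phrases open with different material (a / b), so the period is contrasting.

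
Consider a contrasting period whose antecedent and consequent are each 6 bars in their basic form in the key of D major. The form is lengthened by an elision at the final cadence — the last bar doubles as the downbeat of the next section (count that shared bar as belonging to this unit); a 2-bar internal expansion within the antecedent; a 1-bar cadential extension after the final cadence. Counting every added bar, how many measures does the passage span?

Basic contrasting period: 6 + 6 = 12 bars.
12 (basic form) + 2 (internal expansion) + 1 (cadential extension) = 15.
The elision shares a bar with the next section but does not change this unit's count.

15 measures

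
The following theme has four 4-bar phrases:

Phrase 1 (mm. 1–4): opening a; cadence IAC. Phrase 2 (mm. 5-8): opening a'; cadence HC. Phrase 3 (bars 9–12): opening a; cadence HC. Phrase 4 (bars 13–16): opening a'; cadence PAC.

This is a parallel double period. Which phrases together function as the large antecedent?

In a double period the first pair of phrases (ending half cadence) is the large antecedent and the second pair (ending perfect authentic cadence) is the large consequent; the antecedent is phrases 1 and 2.

phrases 1 and 2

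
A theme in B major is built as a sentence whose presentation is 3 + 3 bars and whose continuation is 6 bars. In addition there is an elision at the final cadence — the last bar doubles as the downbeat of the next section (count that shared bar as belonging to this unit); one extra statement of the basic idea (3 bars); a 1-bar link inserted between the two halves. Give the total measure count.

16 measures

Basic sentence: 3 + 3 + 6 = 12 bars.
12 (basic form) + 3 (extra statement) + 1 (link) = 16.
The elision shares a bar with the next section but does not change this unit's count.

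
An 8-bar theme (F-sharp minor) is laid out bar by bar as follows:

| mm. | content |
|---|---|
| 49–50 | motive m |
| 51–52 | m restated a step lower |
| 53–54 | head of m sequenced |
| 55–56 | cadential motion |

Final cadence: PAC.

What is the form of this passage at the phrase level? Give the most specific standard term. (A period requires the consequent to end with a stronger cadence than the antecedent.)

Basic idea (bars 49–50) + its repetition (measures 51–52) form the presentation; fragmentation and cadence (measures 53–56) form the continuation — the 8-bar whole is a sentence.

sentence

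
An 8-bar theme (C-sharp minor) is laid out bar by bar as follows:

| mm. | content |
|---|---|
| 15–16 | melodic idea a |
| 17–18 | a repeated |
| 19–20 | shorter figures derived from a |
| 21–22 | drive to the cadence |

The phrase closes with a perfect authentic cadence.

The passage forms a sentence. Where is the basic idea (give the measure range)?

The presentation of a sentence is the basic idea (mm. 15-16) plus its repetition (measures 17-18); the basic idea is therefore measures 15–16.

measures 15–16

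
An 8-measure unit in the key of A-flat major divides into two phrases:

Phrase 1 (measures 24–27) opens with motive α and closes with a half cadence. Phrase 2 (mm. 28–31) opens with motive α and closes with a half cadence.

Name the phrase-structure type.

Both phrases have the same opening (α) and the same cadence (half cadence): the second is a restatement, not a consequent, so this is a repeated phrase rather than a period.

repeated phrase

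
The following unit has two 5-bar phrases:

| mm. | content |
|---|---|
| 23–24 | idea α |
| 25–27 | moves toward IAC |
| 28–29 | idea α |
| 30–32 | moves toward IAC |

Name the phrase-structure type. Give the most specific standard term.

Both phrases have the same opening (α) and the same cadence (imperfect authentic cadence): the second is a restatement, not a consequent, so this is a repeated phrase rather than a period.

repeated phrase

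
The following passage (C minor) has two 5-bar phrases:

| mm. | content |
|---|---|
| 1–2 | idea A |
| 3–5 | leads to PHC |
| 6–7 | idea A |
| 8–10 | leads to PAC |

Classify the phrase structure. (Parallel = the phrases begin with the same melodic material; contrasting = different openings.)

Phrase 1 ends with a Phrygian half cadence (weaker) and phrase 2 with a perfect authentic cadence (stronger): antecedent + consequent = a period.
The two phrases open with the same material (A / A), so the period is parallel.

parallel period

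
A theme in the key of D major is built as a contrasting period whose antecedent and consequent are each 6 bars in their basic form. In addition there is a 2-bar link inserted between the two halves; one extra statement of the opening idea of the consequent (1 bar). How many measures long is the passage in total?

15 measures

Basic contrasting period: 6 + 6 = 12 bars.
12 (basic form) + 2 (link) + 1 (extra statement) = 15.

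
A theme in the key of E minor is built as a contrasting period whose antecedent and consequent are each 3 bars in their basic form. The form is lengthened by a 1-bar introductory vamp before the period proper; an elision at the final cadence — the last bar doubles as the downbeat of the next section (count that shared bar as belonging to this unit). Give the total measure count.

Basic contrasting period: 3 + 3 = 6 bars.
6 (basic form) + 1 (introduction) = 7.
The elision shares a bar with the next section but does not change this unit's count.

7 measures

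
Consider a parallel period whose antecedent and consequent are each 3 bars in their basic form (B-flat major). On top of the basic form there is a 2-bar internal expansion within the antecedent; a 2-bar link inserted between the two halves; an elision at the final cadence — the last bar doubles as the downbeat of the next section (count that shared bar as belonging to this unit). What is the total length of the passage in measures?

10 measures

Basic parallel period: 3 + 3 = 6 bars.
6 (basic form) + 2 (internal expansion) + 2 (link) = 10.
The elision shares a bar with the next section but does not change this unit's count.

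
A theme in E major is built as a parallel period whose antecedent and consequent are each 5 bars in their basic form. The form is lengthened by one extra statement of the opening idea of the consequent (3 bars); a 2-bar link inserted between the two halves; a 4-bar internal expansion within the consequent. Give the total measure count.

19 measures

Basic parallel period: 5 + 5 = 10 bars.
10 (basic form) + 3 (extra statement) + 2 (link) + 4 (internal expansion) = 19.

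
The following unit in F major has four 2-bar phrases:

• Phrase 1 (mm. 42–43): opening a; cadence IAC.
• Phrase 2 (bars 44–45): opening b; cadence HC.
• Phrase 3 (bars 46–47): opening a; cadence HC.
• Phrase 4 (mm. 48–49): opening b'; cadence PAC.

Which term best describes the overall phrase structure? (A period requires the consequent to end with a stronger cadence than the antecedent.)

parallel double period

Four phrases in two halves: the first half (measures 42–45) ends with a half cadence, the second (bars 46–49) with a perfect authentic cadence — a large antecedent–consequent pair, i.e. a double period.
Phrase 3 begins with the same material as phrase 1, making it parallel.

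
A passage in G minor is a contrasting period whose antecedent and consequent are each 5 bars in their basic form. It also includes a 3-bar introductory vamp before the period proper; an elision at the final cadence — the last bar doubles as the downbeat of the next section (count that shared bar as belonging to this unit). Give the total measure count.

13 measures

Basic contrasting period: 5 + 5 = 10 bars.
10 (basic form) + 3 (introduction) = 13.
The elision shares a bar with the next section but does not change this unit's count.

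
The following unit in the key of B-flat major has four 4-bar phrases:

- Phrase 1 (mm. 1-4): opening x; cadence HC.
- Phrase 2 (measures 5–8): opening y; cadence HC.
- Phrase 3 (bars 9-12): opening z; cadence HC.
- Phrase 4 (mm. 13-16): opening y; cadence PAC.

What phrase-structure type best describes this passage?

contrasting double period

Four phrases in two halves: the first half (mm. 1-8) ends with a half cadence, the second (mm. 9–16) with a perfect authentic cadence — a large antecedent–consequent pair, i.e. a double period.
Phrase 3 begins with different material from phrase 1, making it contrasting.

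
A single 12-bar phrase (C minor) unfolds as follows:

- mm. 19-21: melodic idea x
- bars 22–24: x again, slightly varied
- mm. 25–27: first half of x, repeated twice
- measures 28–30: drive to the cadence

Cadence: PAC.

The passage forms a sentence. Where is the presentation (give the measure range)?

The presentation of a sentence is the basic idea (mm. 19–21) plus its repetition (mm. 22–24); the presentation is therefore mm. 19–24.

measures 19–24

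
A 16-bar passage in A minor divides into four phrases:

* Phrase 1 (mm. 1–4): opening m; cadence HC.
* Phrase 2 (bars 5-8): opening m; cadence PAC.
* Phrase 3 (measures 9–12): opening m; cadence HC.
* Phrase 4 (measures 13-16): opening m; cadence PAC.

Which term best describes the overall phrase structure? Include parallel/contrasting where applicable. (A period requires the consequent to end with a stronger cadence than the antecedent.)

The cadence pattern HC–PAC–HC–PAC is weak–strong twice, and phrases 3–4 restate phrases 1–2: a period heard twice, not a double period (which would end weakly at phrase 2).

repeated period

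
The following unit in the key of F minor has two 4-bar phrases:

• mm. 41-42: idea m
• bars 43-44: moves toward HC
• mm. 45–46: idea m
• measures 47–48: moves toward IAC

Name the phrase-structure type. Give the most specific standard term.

Phrase 1 ends with a half cadence (weaker) and phrase 2 with an imperfect authentic cadence (stronger): antecedent + consequent = a period.
The two phrases open with the same material (m / m), so the period is parallel.

parallel period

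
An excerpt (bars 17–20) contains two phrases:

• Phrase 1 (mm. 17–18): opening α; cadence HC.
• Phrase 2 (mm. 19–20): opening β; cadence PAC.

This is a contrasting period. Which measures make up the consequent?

The phrase ending with the weaker cadence (half cadence) is the antecedent; the one ending more conclusively (perfect authentic cadence) is the consequent. The consequent is measures 19–20.

measures 19–20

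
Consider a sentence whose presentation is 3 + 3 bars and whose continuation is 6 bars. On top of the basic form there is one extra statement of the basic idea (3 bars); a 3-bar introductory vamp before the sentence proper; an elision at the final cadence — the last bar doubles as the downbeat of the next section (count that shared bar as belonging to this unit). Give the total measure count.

Basic sentence: 3 + 3 + 6 = 12 bars.
12 (basic form) + 3 (extra statement) + 3 (introduction) = 18.
The elision shares a bar with the next section but does not change this unit's count.

18 measures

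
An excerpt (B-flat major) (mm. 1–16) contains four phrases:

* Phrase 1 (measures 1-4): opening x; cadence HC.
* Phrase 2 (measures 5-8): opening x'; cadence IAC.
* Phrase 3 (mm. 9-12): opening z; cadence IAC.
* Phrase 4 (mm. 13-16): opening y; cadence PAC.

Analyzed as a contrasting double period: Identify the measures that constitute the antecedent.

In a double period the four phrases pair into a large antecedent (phrases 1–2, ending imperfect authentic cadence) and a large consequent (phrases 3–4, ending perfect authentic cadence). The antecedent spans mm. 1-8.

measures 1–8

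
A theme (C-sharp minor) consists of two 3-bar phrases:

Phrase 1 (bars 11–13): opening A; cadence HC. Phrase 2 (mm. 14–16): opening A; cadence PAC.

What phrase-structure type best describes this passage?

Phrase 1 ends with a half cadence (weaker) and phrase 2 with a perfect authentic cadence (stronger): antecedent + consequent = a period.
The two phrases open with the same material (A / A), so the period is parallel.

parallel period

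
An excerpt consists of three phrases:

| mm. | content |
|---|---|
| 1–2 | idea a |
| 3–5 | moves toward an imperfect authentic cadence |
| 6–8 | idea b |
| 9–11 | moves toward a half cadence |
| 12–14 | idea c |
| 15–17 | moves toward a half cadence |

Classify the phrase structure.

The final phrase closes with a half cadence, which is not stronger than the preceding half cadence; the 3 phrases lack an overall antecedent–consequent design and so form a phrase group.

phrase group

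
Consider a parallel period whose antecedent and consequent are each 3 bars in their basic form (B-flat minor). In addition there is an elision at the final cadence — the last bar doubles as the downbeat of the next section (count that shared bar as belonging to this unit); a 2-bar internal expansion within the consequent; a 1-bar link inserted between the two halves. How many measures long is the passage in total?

9 measures

Basic parallel period: 3 + 3 = 6 bars.
6 (basic form) + 2 (internal expansion) + 1 (link) = 9.
The elision shares a bar with the next section but does not change this unit's count.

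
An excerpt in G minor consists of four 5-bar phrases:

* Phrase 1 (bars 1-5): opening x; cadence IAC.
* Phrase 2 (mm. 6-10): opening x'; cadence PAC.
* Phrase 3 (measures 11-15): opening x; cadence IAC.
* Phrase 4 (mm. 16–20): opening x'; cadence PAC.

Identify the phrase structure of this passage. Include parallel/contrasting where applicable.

repeated period

The cadence pattern IAC–PAC–IAC–PAC is weak–strong twice, and phrases 3–4 restate phrases 1–2: a period heard twice, not a double period (which would end weakly at phrase 2).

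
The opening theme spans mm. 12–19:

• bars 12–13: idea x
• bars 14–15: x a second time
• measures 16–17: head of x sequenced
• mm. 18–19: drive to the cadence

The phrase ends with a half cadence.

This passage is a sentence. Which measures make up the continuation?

measures 16–19

After the presentation (mm. 12–15), the continuation covers the fragmentation through the cadence: bars 16-19.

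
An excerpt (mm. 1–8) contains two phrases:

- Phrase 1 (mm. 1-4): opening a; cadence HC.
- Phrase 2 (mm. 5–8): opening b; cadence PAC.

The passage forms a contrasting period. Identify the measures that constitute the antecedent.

The antecedent is the phrase ending with the weaker cadence (half cadence, phrase 1) and the consequent the one ending more conclusively (perfect authentic cadence, phrase 2); the antecedent is bars 1-4.

measures 1–4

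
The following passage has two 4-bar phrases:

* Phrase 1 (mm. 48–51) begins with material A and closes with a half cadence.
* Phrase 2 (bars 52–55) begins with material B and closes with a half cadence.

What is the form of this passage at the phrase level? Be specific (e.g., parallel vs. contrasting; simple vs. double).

The second phrase closes with a half cadence, which is not stronger than the first phrase's half cadence; without a weak→strong cadential pair there is no antecedent–consequent relationship, so this is a phrase group rather than a period.

phrase group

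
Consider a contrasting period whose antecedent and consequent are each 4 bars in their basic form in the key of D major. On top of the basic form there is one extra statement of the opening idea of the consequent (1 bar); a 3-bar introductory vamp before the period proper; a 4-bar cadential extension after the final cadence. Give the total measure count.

16 measures

Basic contrasting period: 4 + 4 = 8 bars.
8 (basic form) + 1 (extra statement) + 3 (introduction) + 4 (cadential extension) = 16.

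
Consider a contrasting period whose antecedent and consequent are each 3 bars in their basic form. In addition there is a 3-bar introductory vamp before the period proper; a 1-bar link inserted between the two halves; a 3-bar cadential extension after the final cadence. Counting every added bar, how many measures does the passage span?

13 measures

Basic contrasting period: 3 + 3 = 6 bars.
6 (basic form) + 3 (introduction) + 1 (link) + 3 (cadential extension) = 13.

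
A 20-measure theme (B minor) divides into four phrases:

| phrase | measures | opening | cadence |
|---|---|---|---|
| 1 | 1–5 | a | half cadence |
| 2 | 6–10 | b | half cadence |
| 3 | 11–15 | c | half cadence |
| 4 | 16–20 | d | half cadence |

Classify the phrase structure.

phrase group

Phrase 4 ends with a half cadence, no stronger than phrase 2's half cadence, so the four phrases do not form a double period; nor do phrases 3–4 duplicate 1–2, so it is not a repeated period. With no phrase reaching a conclusive cadence, the passage is a phrase group.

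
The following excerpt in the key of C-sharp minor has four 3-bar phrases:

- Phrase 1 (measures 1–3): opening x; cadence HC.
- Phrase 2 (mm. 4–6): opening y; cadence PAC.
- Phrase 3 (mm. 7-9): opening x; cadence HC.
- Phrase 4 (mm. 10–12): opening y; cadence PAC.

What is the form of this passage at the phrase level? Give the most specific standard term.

The cadence pattern HC–PAC–HC–PAC is weak–strong twice, and phrases 3–4 restate phrases 1–2: a period heard twice, not a double period (which would end weakly at phrase 2).

repeated period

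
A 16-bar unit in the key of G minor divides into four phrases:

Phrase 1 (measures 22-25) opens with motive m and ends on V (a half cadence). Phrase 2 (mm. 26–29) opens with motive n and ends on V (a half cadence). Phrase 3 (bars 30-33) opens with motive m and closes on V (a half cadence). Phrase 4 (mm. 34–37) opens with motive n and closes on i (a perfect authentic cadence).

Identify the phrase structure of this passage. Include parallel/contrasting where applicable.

Four phrases in two halves: the first half (mm. 22-29) ends with a half cadence, the second (measures 30–37) with a perfect authentic cadence — a large antecedent–consequent pair, i.e. a double period.
Phrase 3 begins with the same material as phrase 1, making it parallel.

parallel double period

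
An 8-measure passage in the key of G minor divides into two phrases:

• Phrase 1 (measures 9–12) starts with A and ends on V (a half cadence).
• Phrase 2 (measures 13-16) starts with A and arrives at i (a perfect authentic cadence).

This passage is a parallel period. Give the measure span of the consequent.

measures 13–16

The antecedent is the phrase ending with the weaker cadence (half cadence, phrase 1) and the consequent the one ending more conclusively (perfect authentic cadence, phrase 2); the consequent is measures 13–16.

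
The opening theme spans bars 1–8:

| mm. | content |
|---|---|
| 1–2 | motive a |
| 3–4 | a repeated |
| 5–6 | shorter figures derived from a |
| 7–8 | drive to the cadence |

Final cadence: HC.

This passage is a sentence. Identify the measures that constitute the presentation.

measures 1–4

The presentation of a sentence is the basic idea (bars 1-2) plus its repetition (measures 3–4); the presentation is therefore mm. 1–4.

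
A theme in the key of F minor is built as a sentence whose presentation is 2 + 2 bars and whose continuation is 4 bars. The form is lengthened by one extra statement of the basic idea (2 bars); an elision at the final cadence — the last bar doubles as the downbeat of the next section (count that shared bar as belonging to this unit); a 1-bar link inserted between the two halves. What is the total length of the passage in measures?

Basic sentence: 2 + 2 + 4 = 8 bars.
8 (basic form) + 2 (extra statement) + 1 (link) = 11.
The elision shares a bar with the next section but does not change this unit's count.

11 measures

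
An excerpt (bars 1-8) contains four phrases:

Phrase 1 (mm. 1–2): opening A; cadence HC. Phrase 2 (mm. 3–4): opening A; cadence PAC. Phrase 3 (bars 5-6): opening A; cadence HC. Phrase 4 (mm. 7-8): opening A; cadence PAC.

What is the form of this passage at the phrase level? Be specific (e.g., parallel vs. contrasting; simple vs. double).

The cadence pattern HC–PAC–HC–PAC is weak–strong twice, and phrases 3–4 restate phrases 1–2: a period heard twice, not a double period (which would end weakly at phrase 2).

repeated period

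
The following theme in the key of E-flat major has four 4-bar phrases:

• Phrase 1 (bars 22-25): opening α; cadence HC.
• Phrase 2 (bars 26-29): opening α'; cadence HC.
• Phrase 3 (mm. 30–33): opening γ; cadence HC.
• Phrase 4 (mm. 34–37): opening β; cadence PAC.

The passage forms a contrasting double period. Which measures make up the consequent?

In a double period the first pair of phrases (ending half cadence) is the large antecedent and the second pair (ending perfect authentic cadence) is the large consequent; the consequent is measures 30–37.

measures 30–37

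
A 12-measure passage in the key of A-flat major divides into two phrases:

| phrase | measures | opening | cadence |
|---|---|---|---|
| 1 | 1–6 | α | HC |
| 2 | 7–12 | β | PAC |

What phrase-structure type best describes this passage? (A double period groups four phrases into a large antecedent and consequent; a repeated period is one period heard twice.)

Phrase 1 ends with a half cadence (weaker) and phrase 2 with a perfect authentic cadence (stronger): antecedent + consequent = a period.
The two phrases open with different material (α / β), so the period is contrasting.

contrasting period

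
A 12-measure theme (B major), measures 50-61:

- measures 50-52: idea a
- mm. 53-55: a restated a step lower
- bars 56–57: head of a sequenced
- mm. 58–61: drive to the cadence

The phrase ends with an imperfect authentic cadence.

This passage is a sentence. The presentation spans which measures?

The presentation of a sentence is the basic idea (measures 50–52) plus its repetition (mm. 53–55); the presentation is therefore measures 50-55.

measures 50–55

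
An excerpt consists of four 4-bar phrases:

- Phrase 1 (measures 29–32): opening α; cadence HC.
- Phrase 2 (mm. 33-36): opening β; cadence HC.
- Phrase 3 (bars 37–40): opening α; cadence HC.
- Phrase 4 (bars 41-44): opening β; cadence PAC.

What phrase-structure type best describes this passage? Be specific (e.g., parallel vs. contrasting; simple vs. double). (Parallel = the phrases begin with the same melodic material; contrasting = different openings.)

parallel double period

Four phrases in two halves: the first half (mm. 29-36) ends with a half cadence, the second (bars 37–44) with a perfect authentic cadence — a large antecedent–consequent pair, i.e. a double period.
Phrase 3 begins with the same material as phrase 1, making it parallel.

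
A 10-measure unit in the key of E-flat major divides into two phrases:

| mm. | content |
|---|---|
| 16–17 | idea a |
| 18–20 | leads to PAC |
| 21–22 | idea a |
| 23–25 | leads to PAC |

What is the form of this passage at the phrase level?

Both phrases have the same opening (a) and the same cadence (perfect authentic cadence): the second is a restatement, not a consequent, so this is a repeated phrase rather than a period.

repeated phrase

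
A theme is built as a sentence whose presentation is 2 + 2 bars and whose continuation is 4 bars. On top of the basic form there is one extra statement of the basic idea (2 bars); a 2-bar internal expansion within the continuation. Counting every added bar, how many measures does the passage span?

12 measures

Basic sentence: 2 + 2 + 4 = 8 bars.
8 (basic form) + 2 (extra statement) + 2 (internal expansion) = 12.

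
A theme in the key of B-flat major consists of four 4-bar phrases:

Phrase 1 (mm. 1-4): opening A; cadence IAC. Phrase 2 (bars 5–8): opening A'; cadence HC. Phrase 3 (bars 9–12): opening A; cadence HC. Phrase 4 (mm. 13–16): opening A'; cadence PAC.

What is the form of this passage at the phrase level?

Four phrases in two halves: the first half (measures 1–8) ends with a half cadence, the second (measures 9-16) with a perfect authentic cadence — a large antecedent–consequent pair, i.e. a double period.
Phrase 3 begins with the same material as phrase 1, making it parallel.

parallel double period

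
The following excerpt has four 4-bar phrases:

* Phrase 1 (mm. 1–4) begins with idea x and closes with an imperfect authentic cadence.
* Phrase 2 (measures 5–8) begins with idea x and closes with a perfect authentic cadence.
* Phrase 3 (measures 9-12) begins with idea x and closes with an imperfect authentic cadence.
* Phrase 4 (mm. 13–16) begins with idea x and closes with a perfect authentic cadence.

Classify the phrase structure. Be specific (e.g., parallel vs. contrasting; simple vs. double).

repeated period

The cadence pattern IAC–PAC–IAC–PAC is weak–strong twice, and phrases 3–4 restate phrases 1–2: a period heard twice, not a double period (which would end weakly at phrase 2).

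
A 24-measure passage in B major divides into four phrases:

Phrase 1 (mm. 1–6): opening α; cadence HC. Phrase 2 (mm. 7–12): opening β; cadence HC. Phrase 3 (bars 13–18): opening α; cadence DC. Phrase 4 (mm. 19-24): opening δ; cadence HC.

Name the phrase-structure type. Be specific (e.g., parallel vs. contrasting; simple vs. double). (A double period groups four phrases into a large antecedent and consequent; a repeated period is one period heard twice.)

phrase group

Phrase 4 ends with a half cadence, no stronger than phrase 2's half cadence, so the four phrases do not form a double period; nor do phrases 3–4 duplicate 1–2, so it is not a repeated period. With no phrase reaching a conclusive cadence, the passage is a phrase group.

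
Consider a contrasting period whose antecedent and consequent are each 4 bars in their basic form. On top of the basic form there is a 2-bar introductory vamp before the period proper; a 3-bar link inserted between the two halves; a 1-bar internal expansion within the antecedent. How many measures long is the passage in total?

14 measures

Basic contrasting period: 4 + 4 = 8 bars.
8 (basic form) + 2 (introduction) + 3 (link) + 1 (internal expansion) = 14.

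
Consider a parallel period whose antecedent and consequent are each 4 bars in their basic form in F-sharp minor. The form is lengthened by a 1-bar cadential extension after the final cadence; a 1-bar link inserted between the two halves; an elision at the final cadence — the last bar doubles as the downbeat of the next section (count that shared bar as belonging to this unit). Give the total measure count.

10 measures

Basic parallel period: 4 + 4 = 8 bars.
8 (basic form) + 1 (cadential extension) + 1 (link) = 10.
The elision shares a bar with the next section but does not change this unit's count.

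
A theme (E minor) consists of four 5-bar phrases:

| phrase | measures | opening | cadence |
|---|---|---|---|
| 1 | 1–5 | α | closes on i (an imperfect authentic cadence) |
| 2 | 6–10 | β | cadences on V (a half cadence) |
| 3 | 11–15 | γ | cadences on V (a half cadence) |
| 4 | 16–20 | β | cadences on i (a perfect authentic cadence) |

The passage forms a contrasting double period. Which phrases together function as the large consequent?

phrases 3 and 4

In a double period the first pair of phrases (ending half cadence) is the large antecedent and the second pair (ending perfect authentic cadence) is the large consequent; the consequent is phrases 3 and 4.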